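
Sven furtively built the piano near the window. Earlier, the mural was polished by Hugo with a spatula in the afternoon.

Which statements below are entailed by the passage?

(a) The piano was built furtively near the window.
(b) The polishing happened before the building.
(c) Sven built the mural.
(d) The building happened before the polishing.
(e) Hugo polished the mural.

(a), (b), (e)

(a) Entailed — generalizing the agent leaves a sub-description the original still satisfies.
(b) Entailed — the narrative places the polishing before the building.
(c) Not entailed — Sven built the piano, not the mural; the mural belongs to the polishing event.
(d) Not entailed — the narrative places the polishing before the building, not after.
(e) Entailed — the original entails any weakening of itself; this just drops 'with a spatula', 'in the afternoon'.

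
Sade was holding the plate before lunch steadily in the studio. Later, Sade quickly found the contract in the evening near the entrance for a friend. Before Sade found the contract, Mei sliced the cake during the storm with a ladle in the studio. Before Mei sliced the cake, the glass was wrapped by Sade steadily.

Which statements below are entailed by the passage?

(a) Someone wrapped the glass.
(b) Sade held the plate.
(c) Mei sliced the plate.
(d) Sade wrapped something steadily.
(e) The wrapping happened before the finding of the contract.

(a), (b), (d), (e)

(a) Entailed — every conjunct here is already in the original wrapping event.
(b) Entailed — 'hold' is an activity; 'was holding' entails that some holding happened, so 'held' holds.
(c) Not entailed — Mei sliced the cake, not the plate; the plate belongs to the holding event.
(d) Entailed — every conjunct here is already in the original wrapping event.
(e) Entailed — the narrative places the wrapping before the finding.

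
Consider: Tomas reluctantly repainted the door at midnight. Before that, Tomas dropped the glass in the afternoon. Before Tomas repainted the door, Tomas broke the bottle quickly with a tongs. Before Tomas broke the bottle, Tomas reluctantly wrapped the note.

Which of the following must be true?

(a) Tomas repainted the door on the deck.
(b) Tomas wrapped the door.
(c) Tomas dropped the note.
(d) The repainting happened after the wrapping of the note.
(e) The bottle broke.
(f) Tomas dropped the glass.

(a) Not entailed — 'on the deck' adds information not in the original event.
(b) Not entailed — Tomas wrapped the note, not the door; the door belongs to the repainting event.
(c) Not entailed — Tomas dropped the glass, not the note; the note belongs to the wrapping event.
(d) Entailed — the narrative places the wrapping before the repainting.
(e) Entailed — 'Tomas broke the bottle' is causative; it entails the inchoative 'the bottle broke'.
(f) Entailed — every conjunct here is already in the original dropping event.

(d), (e), (f)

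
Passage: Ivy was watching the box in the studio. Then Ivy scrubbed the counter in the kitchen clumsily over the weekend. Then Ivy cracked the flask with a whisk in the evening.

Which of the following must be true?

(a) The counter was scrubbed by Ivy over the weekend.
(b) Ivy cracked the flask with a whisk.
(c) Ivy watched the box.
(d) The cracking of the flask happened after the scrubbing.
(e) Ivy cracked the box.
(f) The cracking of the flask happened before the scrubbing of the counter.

(a) Entailed — this follows by dropping conjuncts from the scrubbing event's description.
(b) Entailed — every conjunct here is already in the original cracking event.
(c) Entailed — 'watch' is an activity; 'was watching' entails that some watching happened, so 'watched' holds.
(d) Entailed — the narrative places the scrubbing before the cracking.
(e) Not entailed — Ivy cracked the flask, not the box; the box belongs to the watching event.
(f) Not entailed — the narrative places the scrubbing before the cracking, not after.

(a), (b), (c), (d)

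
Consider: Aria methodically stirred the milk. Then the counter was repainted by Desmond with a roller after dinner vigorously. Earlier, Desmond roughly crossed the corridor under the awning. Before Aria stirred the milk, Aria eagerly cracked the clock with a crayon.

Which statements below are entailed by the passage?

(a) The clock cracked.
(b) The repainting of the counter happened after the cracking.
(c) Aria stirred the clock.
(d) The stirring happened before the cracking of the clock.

(a), (b)

(a) Entailed — 'Aria cracked the clock' is causative; it entails the inchoative 'the clock cracked'.
(b) Entailed — the narrative places the cracking before the repainting.
(c) Not entailed — Aria stirred the milk, not the clock; the clock belongs to the cracking event.
(d) Not entailed — the narrative places the cracking before the stirring, not after.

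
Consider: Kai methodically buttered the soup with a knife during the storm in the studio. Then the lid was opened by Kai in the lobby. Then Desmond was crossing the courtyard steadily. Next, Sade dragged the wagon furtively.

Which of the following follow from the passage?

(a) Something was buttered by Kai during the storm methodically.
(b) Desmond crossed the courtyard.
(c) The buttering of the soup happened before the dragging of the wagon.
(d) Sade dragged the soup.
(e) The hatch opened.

(a), (c)

(a) Entailed — dropping 'in the studio', 'with a knife' and generalizing the patient leaves a sub-description the original still satisfies.
(b) Not entailed — 'was crossing' is progressive on an accomplishment; it does not entail the completed 'crossed'.
(c) Entailed — the narrative places the buttering before the dragging.
(d) Not entailed — Sade dragged the wagon, not the soup; the soup belongs to the buttering event.
(e) Not entailed — the lid is what opened, not the hatch.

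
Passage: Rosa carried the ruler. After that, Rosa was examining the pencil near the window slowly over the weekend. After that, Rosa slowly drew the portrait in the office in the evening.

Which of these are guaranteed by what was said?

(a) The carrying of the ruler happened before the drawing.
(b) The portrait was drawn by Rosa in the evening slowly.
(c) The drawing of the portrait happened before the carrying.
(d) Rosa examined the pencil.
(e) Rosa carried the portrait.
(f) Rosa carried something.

(a) Entailed — the narrative places the carrying before the drawing.
(b) Entailed — this follows by dropping conjuncts from the drawing event's description.
(c) Not entailed — the narrative places the carrying before the drawing, not after.
(d) Entailed — 'examine' is an activity; 'was examining' entails that some examining happened, so 'examined' holds.
(e) Not entailed — Rosa carried the ruler, not the portrait; the portrait belongs to the drawing event.
(f) Entailed — generalizing the patient leaves a sub-description the original still satisfies.

(a), (b), (d), (f)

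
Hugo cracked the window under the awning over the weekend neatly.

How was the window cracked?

'neatly' marks the manner of the cracking event.

neatly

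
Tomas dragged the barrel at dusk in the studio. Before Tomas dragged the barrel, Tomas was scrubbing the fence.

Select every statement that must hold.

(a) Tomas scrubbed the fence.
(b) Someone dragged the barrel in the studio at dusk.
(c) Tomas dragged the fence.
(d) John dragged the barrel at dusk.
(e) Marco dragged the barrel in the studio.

(a), (b)

(a) Entailed — 'scrub' is an activity; 'was scrubbing' entails that some scrubbing happened, so 'scrubbed' holds.
(b) Entailed — generalizing the agent leaves a sub-description the original still satisfies.
(c) Not entailed — Tomas dragged the barrel, not the fence; the fence belongs to the scrubbing event.
(d) Not entailed — the passage has Tomas dragging the barrel, not John.
(e) Not entailed — the passage has Tomas dragging the barrel, not Marco.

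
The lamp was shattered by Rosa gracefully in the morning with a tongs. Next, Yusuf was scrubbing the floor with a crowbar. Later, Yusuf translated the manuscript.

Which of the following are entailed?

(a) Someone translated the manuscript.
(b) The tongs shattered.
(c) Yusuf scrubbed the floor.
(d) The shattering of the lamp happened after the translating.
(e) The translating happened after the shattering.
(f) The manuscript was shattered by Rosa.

(a), (c), (e)

(a) Entailed — this follows by dropping conjuncts from the translating event's description.
(b) Not entailed — the lamp is what shattered, not the tongs.
(c) Entailed — 'scrub' is an activity; 'was scrubbing' entails that some scrubbing happened, so 'scrubbed' holds.
(d) Not entailed — the narrative places the shattering before the translating, not after.
(e) Entailed — the narrative places the shattering before the translating.
(f) Not entailed — Rosa shattered the lamp, not the manuscript; the manuscript belongs to the translating event.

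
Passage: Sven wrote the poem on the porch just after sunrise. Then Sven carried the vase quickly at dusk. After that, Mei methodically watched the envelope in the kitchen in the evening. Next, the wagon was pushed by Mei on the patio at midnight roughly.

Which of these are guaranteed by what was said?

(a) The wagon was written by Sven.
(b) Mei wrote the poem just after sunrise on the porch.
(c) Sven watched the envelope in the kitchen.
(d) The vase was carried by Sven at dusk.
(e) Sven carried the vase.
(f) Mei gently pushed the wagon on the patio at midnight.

(d), (e)

(a) Not entailed — Sven wrote the poem, not the wagon; the wagon belongs to the pushing event.
(b) Not entailed — the passage has Sven writing the poem, not Mei.
(c) Not entailed — the passage has Mei watching the envelope, not Sven.
(d) Entailed — dropping 'quickly' leaves a sub-description the original still satisfies.
(e) Entailed — dropping 'quickly', 'at dusk' leaves a sub-description the original still satisfies.
(f) Not entailed — 'gently' adds a manner not in (and inconsistent with) the original.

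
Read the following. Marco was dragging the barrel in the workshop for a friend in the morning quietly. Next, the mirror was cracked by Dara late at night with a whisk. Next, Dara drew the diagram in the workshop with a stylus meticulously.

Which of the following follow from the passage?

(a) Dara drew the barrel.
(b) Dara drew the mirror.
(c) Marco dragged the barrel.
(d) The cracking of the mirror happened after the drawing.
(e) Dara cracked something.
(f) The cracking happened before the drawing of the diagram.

(a) Not entailed — Dara drew the diagram, not the barrel; the barrel belongs to the dragging event.
(b) Not entailed — Dara drew the diagram, not the mirror; the mirror belongs to the cracking event.
(c) Entailed — 'drag' is an activity; 'was dragging' entails that some dragging happened, so 'dragged' holds.
(d) Not entailed — the narrative places the cracking before the drawing, not after.
(e) Entailed — dropping 'with a whisk', 'late at night' and generalizing the patient leaves a sub-description the original still satisfies.
(f) Entailed — the narrative places the cracking before the drawing.

(c), (e), (f)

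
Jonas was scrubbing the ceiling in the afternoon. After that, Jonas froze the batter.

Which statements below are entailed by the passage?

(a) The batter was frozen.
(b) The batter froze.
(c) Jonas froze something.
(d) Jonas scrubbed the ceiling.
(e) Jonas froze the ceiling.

(a), (b), (c), (d)

(a) Entailed — every conjunct here is already in the original freezing event.
(b) Entailed — 'Jonas froze the batter' is causative; it entails the inchoative 'the batter froze'.
(c) Entailed — the original entails any weakening of itself; this just generalizes the patient.
(d) Entailed — 'scrub' is an activity; 'was scrubbing' entails that some scrubbing happened, so 'scrubbed' holds.
(e) Not entailed — Jonas froze the batter, not the ceiling; the ceiling belongs to the scrubbing event.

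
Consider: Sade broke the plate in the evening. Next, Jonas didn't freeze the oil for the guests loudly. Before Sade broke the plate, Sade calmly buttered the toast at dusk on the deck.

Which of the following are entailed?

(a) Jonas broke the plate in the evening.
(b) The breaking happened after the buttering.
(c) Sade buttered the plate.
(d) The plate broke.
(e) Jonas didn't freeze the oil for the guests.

(b), (d)

(a) Not entailed — the passage has Sade breaking the plate, not Jonas.
(b) Entailed — the narrative places the buttering before the breaking.
(c) Not entailed — Sade buttered the toast, not the plate; the plate belongs to the breaking event.
(d) Entailed — 'Sade broke the plate' is causative; it entails the inchoative 'the plate broke'.
(e) Not entailed — dropping 'loudly' under negation is not valid — the original leaves open that Jonas froze the oil some other way.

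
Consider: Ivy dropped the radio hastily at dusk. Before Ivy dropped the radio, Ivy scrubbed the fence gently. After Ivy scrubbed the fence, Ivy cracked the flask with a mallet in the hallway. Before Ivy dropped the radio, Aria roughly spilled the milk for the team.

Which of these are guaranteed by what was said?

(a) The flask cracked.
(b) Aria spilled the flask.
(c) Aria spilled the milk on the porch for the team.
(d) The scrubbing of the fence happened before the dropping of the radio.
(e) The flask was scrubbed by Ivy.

(a) Entailed — 'Ivy cracked the flask' is causative; it entails the inchoative 'the flask cracked'.
(b) Not entailed — Aria spilled the milk, not the flask; the flask belongs to the cracking event.
(c) Not entailed — 'on the porch' adds information not in the original event.
(d) Entailed — the narrative places the scrubbing before the dropping.
(e) Not entailed — Ivy scrubbed the fence, not the flask; the flask belongs to the cracking event.

(a), (d)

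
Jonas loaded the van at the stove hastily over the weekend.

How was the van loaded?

hastily

'hastily' marks the manner of the loading event.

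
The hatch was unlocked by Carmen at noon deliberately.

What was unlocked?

'the hatch' marks the patient of the unlocking event.

the hatch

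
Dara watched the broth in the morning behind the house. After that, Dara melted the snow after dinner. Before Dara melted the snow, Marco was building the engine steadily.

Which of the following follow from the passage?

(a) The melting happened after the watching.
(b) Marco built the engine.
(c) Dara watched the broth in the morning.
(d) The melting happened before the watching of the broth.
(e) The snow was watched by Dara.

(a) Entailed — the narrative places the watching before the melting.
(b) Not entailed — 'was building' is progressive on an accomplishment; it does not entail the completed 'built'.
(c) Entailed — every conjunct here is already in the original watching event.
(d) Not entailed — the narrative places the watching before the melting, not after.
(e) Not entailed — Dara watched the broth, not the snow; the snow belongs to the melting event.

(a), (c)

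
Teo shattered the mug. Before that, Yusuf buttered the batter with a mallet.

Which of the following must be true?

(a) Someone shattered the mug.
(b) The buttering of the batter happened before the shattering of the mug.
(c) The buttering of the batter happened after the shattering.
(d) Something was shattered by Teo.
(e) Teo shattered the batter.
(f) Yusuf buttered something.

(a), (b), (d), (f)

(a) Entailed — generalizing the agent leaves a sub-description the original still satisfies.
(b) Entailed — the narrative places the buttering before the shattering.
(c) Not entailed — the narrative places the buttering before the shattering, not after.
(d) Entailed — the original entails any weakening of itself; this just generalizes the patient.
(e) Not entailed — Teo shattered the mug, not the batter; the batter belongs to the buttering event.
(f) Entailed — this follows by dropping conjuncts from the buttering event's description.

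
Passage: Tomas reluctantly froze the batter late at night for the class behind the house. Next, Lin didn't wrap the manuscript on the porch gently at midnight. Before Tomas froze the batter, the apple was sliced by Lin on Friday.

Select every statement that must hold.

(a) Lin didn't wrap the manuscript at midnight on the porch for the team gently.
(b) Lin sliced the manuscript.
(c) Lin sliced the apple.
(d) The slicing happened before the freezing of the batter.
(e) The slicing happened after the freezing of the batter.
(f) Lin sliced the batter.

(a), (c), (d)

(a) Entailed — under negation, adding a further restriction is entailed: if no such wrapping event occurred, none occurred for the team either.
(b) Not entailed — Lin sliced the apple, not the manuscript; the manuscript belongs to the wrapping event.
(c) Entailed — every conjunct here is already in the original slicing event.
(d) Entailed — the narrative places the slicing before the freezing.
(e) Not entailed — the narrative places the slicing before the freezing, not after.
(f) Not entailed — Lin sliced the apple, not the batter; the batter belongs to the freezing event.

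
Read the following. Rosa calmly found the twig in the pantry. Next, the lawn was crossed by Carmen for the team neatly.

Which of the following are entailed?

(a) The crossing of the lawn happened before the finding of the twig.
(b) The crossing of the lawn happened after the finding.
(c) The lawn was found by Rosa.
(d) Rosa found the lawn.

(a) Not entailed — the narrative places the finding before the crossing, not after.
(b) Entailed — the narrative places the finding before the crossing.
(c) Not entailed — Rosa found the twig, not the lawn; the lawn belongs to the crossing event.
(d) Not entailed — Rosa found the twig, not the lawn; the lawn belongs to the crossing event.

(b)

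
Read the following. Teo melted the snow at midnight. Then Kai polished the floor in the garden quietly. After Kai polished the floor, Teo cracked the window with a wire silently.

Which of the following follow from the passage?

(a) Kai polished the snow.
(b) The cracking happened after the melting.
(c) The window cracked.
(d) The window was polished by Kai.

(b), (c)

(a) Not entailed — Kai polished the floor, not the snow; the snow belongs to the melting event.
(b) Entailed — the narrative places the melting before the cracking.
(c) Entailed — 'Teo cracked the window' is causative; it entails the inchoative 'the window cracked'.
(d) Not entailed — Kai polished the floor, not the window; the window belongs to the cracking event.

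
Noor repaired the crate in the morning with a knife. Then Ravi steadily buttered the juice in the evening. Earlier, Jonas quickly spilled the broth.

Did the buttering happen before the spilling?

The narrative orders the spilling before the buttering.

no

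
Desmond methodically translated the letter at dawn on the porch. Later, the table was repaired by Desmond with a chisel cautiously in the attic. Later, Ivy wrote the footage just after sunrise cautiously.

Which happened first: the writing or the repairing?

the repairing

The connectives place the repairing before the writing.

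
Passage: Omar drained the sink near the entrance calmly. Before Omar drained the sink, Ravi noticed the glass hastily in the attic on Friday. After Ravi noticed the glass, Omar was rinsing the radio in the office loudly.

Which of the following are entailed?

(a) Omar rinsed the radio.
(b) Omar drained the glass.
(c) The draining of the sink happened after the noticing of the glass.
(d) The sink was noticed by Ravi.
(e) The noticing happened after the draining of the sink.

(a) Entailed — 'rinse' is an activity; 'was rinsing' entails that some rinsing happened, so 'rinsed' holds.
(b) Not entailed — Omar drained the sink, not the glass; the glass belongs to the noticing event.
(c) Entailed — the narrative places the noticing before the draining.
(d) Not entailed — Ravi noticed the glass, not the sink; the sink belongs to the draining event.
(e) Not entailed — the narrative places the noticing before the draining, not after.

(a), (c)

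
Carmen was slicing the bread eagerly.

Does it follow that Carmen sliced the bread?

no

'was slicing' is progressive; for an accomplishment like 'slice the bread', it doesn't entail completion.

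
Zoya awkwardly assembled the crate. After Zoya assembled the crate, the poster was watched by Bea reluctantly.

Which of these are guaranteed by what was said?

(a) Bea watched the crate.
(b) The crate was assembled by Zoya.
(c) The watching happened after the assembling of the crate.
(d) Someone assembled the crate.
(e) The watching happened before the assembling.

(b), (c), (d)

(a) Not entailed — Bea watched the poster, not the crate; the crate belongs to the assembling event.
(b) Entailed — dropping 'awkwardly' leaves a sub-description the original still satisfies.
(c) Entailed — the narrative places the assembling before the watching.
(d) Entailed — dropping 'awkwardly' and generalizing the agent leaves a sub-description the original still satisfies.
(e) Not entailed — the narrative places the assembling before the watching, not after.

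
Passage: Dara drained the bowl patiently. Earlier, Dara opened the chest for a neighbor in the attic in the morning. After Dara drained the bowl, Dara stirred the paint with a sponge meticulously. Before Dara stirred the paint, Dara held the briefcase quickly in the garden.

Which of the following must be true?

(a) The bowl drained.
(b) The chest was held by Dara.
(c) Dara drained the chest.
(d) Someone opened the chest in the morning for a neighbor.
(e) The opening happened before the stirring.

(a) Entailed — 'Dara drained the bowl' is causative; it entails the inchoative 'the bowl drained'.
(b) Not entailed — Dara held the briefcase, not the chest; the chest belongs to the opening event.
(c) Not entailed — Dara drained the bowl, not the chest; the chest belongs to the opening event.
(d) Entailed — every conjunct here is already in the original opening event.
(e) Entailed — the narrative places the opening before the stirring.

(a), (d), (e)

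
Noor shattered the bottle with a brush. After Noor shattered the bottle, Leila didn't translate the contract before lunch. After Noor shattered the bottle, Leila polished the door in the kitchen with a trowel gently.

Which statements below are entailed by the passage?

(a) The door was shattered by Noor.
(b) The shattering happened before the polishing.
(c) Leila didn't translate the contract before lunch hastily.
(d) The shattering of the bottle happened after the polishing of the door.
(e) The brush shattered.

(a) Not entailed — Noor shattered the bottle, not the door; the door belongs to the polishing event.
(b) Entailed — the narrative places the shattering before the polishing.
(c) Entailed — under negation, adding a further restriction is entailed: if no such translating event occurred, none occurred hastily either.
(d) Not entailed — the narrative places the shattering before the polishing, not after.
(e) Not entailed — the bottle is what shattered, not the brush.

(b), (c)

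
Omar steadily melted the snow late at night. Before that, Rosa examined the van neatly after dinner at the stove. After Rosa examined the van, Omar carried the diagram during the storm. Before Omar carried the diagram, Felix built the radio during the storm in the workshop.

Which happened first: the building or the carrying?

The connectives place the building before the carrying.

the building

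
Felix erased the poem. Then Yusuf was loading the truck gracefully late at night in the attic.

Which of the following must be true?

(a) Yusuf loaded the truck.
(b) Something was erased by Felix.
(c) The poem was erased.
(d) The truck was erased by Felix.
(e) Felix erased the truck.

(a) Not entailed — 'was loading' is progressive on an accomplishment; it does not entail the completed 'loaded'.
(b) Entailed — every conjunct here is already in the original erasing event.
(c) Entailed — every conjunct here is already in the original erasing event.
(d) Not entailed — Felix erased the poem, not the truck; the truck belongs to the loading event.
(e) Not entailed — Felix erased the poem, not the truck; the truck belongs to the loading event.

(b), (c)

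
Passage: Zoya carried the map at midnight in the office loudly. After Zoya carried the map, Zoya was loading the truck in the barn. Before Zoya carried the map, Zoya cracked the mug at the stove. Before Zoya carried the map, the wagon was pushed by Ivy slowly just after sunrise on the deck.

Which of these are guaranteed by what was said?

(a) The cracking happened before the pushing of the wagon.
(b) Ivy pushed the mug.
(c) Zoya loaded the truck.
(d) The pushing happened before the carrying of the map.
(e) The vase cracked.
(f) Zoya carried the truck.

(a) Not entailed — the narrative doesn't order the cracking relative to the pushing.
(b) Not entailed — Ivy pushed the wagon, not the mug; the mug belongs to the cracking event.
(c) Not entailed — 'was loading' is progressive on an accomplishment; it does not entail the completed 'loaded'.
(d) Entailed — the narrative places the pushing before the carrying.
(e) Not entailed — the mug is what cracked, not the vase.
(f) Not entailed — Zoya carried the map, not the truck; the truck belongs to the loading event.

(d)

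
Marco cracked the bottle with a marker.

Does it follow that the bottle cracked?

'Marco cracked the bottle' is the causative; it entails the inchoative 'the bottle cracked'.

yes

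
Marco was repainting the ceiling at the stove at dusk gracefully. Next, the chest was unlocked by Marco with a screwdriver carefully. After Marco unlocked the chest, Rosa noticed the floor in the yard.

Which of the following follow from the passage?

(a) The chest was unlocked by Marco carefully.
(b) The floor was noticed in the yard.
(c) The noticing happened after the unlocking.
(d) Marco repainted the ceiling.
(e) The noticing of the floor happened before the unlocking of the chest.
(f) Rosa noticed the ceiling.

(a), (b), (c)

(a) Entailed — dropping 'with a screwdriver' leaves a sub-description the original still satisfies.
(b) Entailed — this follows by dropping conjuncts from the noticing event's description.
(c) Entailed — the narrative places the unlocking before the noticing.
(d) Not entailed — 'was repainting' is progressive on an accomplishment; it does not entail the completed 'repainted'.
(e) Not entailed — the narrative places the unlocking before the noticing, not after.
(f) Not entailed — Rosa noticed the floor, not the ceiling; the ceiling belongs to the repainting event.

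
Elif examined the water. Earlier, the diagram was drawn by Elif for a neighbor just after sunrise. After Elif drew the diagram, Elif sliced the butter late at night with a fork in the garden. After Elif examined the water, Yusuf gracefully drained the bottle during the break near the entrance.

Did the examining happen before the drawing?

The narrative orders the drawing before the examining.

no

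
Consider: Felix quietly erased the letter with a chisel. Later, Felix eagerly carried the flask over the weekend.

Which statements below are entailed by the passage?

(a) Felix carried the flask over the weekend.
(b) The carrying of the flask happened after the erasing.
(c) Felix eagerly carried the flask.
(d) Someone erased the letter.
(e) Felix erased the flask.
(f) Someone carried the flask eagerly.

(a), (b), (c), (d), (f)

(a) Entailed — the original entails any weakening of itself; this just drops 'eagerly'.
(b) Entailed — the narrative places the erasing before the carrying.
(c) Entailed — dropping 'over the weekend' leaves a sub-description the original still satisfies.
(d) Entailed — every conjunct here is already in the original erasing event.
(e) Not entailed — Felix erased the letter, not the flask; the flask belongs to the carrying event.
(f) Entailed — the original entails any weakening of itself; this just drops 'over the weekend' and generalizes the agent.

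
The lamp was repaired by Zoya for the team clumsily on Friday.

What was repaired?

the lamp

'the lamp' marks the patient of the repairing event.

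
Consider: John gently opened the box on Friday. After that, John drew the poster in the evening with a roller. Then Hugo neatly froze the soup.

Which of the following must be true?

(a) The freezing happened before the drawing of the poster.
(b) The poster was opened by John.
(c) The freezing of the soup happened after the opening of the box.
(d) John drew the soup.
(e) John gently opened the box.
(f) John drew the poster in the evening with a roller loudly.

(c), (e)

(a) Not entailed — the narrative places the drawing before the freezing, not after.
(b) Not entailed — John opened the box, not the poster; the poster belongs to the drawing event.
(c) Entailed — the narrative places the opening before the freezing.
(d) Not entailed — John drew the poster, not the soup; the soup belongs to the freezing event.
(e) Entailed — this follows by dropping conjuncts from the opening event's description.
(f) Not entailed — 'loudly' adds information not in the original event.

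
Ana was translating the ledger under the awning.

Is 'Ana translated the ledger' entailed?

no

'was translating' is progressive; for an accomplishment like 'translate the ledger', it doesn't entail completion.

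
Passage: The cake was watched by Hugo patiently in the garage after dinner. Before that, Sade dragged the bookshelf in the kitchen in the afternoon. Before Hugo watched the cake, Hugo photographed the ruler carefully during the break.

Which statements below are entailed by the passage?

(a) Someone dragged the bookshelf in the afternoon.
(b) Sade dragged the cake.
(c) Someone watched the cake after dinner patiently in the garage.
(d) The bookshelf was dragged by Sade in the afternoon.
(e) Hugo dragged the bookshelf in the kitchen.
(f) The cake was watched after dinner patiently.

(a) Entailed — every conjunct here is already in the original dragging event.
(b) Not entailed — Sade dragged the bookshelf, not the cake; the cake belongs to the watching event.
(c) Entailed — every conjunct here is already in the original watching event.
(d) Entailed — every conjunct here is already in the original dragging event.
(e) Not entailed — the passage has Sade dragging the bookshelf, not Hugo.
(f) Entailed — every conjunct here is already in the original watching event.

(a), (c), (d), (f)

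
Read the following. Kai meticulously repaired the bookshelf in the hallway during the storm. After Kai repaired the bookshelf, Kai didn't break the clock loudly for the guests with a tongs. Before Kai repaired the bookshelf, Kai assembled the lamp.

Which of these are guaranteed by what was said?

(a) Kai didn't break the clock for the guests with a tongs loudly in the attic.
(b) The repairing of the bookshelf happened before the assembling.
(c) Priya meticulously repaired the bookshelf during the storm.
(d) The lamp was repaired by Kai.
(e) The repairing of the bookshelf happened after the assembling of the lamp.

(a) Entailed — under negation, adding a further restriction is entailed: if no such breaking event occurred, none occurred in the attic either.
(b) Not entailed — the narrative places the assembling before the repairing, not after.
(c) Not entailed — the passage has Kai repairing the bookshelf, not Priya.
(d) Not entailed — Kai repaired the bookshelf, not the lamp; the lamp belongs to the assembling event.
(e) Entailed — the narrative places the assembling before the repairing.

(a), (e)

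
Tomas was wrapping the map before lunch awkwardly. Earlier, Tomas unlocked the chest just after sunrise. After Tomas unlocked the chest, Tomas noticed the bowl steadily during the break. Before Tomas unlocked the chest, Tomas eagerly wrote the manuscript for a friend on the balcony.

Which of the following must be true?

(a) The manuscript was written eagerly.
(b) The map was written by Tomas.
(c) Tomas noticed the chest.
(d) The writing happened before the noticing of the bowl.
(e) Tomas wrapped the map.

(a), (d)

(a) Entailed — every conjunct here is already in the original writing event.
(b) Not entailed — Tomas wrote the manuscript, not the map; the map belongs to the wrapping event.
(c) Not entailed — Tomas noticed the bowl, not the chest; the chest belongs to the unlocking event.
(d) Entailed — the narrative places the writing before the noticing.
(e) Not entailed — 'was wrapping' is progressive on an accomplishment; it does not entail the completed 'wrapped'.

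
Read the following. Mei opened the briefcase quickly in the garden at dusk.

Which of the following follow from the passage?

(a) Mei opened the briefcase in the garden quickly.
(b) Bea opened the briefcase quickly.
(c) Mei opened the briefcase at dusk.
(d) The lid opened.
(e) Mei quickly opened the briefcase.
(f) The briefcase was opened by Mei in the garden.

(a), (c), (e), (f)

(a) Entailed — dropping 'at dusk' leaves a sub-description the original still satisfies.
(b) Not entailed — the passage has Mei opening the briefcase, not Bea.
(c) Entailed — the original entails any weakening of itself; this just drops 'quickly', 'in the garden'.
(d) Not entailed — the briefcase is what opened, not the lid.
(e) Entailed — every conjunct here is already in the original opening event.
(f) Entailed — dropping 'quickly', 'at dusk' leaves a sub-description the original still satisfies.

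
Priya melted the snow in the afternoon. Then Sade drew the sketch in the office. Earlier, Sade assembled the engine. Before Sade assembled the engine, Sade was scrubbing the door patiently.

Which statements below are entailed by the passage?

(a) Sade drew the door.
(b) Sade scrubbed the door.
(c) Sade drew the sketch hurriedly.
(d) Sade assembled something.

(a) Not entailed — Sade drew the sketch, not the door; the door belongs to the scrubbing event.
(b) Entailed — 'scrub' is an activity; 'was scrubbing' entails that some scrubbing happened, so 'scrubbed' holds.
(c) Not entailed — 'hurriedly' adds information not in the original event.
(d) Entailed — every conjunct here is already in the original assembling event.

(b), (d)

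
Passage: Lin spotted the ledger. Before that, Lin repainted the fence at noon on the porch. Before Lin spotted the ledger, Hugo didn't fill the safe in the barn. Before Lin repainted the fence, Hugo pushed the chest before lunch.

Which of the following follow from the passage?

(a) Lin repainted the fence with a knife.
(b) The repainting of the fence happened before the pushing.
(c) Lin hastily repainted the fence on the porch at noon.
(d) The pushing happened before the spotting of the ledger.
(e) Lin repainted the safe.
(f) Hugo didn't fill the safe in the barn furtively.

(d), (f)

(a) Not entailed — 'with a knife' adds information not in the original event.
(b) Not entailed — the narrative places the pushing before the repainting, not after.
(c) Not entailed — 'hastily' adds information not in the original event.
(d) Entailed — the narrative places the pushing before the spotting.
(e) Not entailed — Lin repainted the fence, not the safe; the safe belongs to the filling event.
(f) Entailed — under negation, adding a further restriction is entailed: if no such filling event occurred, none occurred furtively either.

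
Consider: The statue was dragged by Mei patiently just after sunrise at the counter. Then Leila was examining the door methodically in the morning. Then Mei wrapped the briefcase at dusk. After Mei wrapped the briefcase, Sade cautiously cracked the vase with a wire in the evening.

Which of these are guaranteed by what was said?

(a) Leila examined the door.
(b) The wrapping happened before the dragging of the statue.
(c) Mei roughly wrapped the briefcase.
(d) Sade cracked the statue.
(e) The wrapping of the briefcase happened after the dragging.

(a) Entailed — 'examine' is an activity; 'was examining' entails that some examining happened, so 'examined' holds.
(b) Not entailed — the narrative places the dragging before the wrapping, not after.
(c) Not entailed — 'roughly' adds information not in the original event.
(d) Not entailed — Sade cracked the vase, not the statue; the statue belongs to the dragging event.
(e) Entailed — the narrative places the dragging before the wrapping.

(a), (e)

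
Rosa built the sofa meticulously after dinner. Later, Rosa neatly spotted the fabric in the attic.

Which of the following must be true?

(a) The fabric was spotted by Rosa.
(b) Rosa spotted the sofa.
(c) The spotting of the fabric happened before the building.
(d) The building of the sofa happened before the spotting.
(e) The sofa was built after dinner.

(a) Entailed — dropping 'neatly', 'in the attic' leaves a sub-description the original still satisfies.
(b) Not entailed — Rosa spotted the fabric, not the sofa; the sofa belongs to the building event.
(c) Not entailed — the narrative places the building before the spotting, not after.
(d) Entailed — the narrative places the building before the spotting.
(e) Entailed — the original entails any weakening of itself; this just drops 'meticulously' and generalizes the agent.

(a), (d), (e)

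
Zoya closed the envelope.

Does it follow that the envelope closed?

'Zoya closed the envelope' is the causative; it entails the inchoative 'the envelope closed'.

yes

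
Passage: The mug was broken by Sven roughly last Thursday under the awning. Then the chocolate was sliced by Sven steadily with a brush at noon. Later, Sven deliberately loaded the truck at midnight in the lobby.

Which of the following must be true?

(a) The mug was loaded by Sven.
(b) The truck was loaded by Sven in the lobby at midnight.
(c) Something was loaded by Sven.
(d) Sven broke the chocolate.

(b), (c)

(a) Not entailed — Sven loaded the truck, not the mug; the mug belongs to the breaking event.
(b) Entailed — every conjunct here is already in the original loading event.
(c) Entailed — dropping 'in the lobby', 'deliberately', 'at midnight' and generalizing the patient leaves a sub-description the original still satisfies.
(d) Not entailed — Sven broke the mug, not the chocolate; the chocolate belongs to the slicing event.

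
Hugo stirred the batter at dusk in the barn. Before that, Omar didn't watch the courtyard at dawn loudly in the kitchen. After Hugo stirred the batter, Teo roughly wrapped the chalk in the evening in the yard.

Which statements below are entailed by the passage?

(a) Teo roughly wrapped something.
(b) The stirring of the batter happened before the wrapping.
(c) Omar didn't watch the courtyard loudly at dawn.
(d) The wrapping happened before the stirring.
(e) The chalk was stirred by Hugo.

(a) Entailed — this follows by dropping conjuncts from the wrapping event's description.
(b) Entailed — the narrative places the stirring before the wrapping.
(c) Not entailed — dropping 'in the kitchen' under negation is not valid — the original leaves open that Omar watched the courtyard some other way.
(d) Not entailed — the narrative places the stirring before the wrapping, not after.
(e) Not entailed — Hugo stirred the batter, not the chalk; the chalk belongs to the wrapping event.

(a), (b)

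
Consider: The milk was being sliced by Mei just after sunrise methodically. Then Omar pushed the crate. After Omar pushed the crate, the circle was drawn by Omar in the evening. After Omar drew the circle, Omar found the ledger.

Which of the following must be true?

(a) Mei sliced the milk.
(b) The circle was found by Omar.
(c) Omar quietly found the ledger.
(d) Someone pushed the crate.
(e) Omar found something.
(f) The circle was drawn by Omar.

(a) Not entailed — 'was slicing' is progressive on an accomplishment; it does not entail the completed 'sliced'.
(b) Not entailed — Omar found the ledger, not the circle; the circle belongs to the drawing event.
(c) Not entailed — 'quietly' adds information not in the original event.
(d) Entailed — generalizing the agent leaves a sub-description the original still satisfies.
(e) Entailed — the original entails any weakening of itself; this just generalizes the patient.
(f) Entailed — the original entails any weakening of itself; this just drops 'in the evening'.

(d), (e), (f)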